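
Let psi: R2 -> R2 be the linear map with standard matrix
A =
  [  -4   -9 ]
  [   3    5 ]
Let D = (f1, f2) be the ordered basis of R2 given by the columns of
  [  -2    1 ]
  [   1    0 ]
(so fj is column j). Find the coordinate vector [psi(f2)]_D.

Column 2 of [psi]_D is the D-coordinate vector of psi(f2).
In standard coordinates psi(f2) = A f2 = [-4, 3].
Converting to D: [-4, 3] = 3f1 + 2f2, so the coordinate vector is [3, 2].

[3, 2]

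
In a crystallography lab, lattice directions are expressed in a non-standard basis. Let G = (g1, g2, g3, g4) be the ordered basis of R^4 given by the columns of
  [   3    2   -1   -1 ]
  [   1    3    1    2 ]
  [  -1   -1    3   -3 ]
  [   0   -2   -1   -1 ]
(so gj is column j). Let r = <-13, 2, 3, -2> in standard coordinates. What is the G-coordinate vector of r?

We seek scalars with c_1 g1 + ... + c_4 g4 = r; equivalently solve M c = r where the columns of M are g1, ..., g4.
Gaussian elimination on [M | r] yields c = (-1, -2, 3, 3).
Check: -g1 - 2g2 + 3g3 + 3g4 = <-13, 2, 3, -2>.

<-1, -2, 3, 3>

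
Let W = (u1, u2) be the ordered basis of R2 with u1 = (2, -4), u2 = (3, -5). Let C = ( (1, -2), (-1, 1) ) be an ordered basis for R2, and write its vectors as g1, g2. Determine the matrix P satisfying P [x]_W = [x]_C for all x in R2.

Column j of P is [uj]_C, since P maps W-coordinates to C-coordinates.
Expressing u1 in C: u1 = 2g1 + 0·g2, so column 1 of P is (2, 0).
Doing the same for each uj gives P = [[2, 2], [0, -1]].

[[2, 2], [0, -1]]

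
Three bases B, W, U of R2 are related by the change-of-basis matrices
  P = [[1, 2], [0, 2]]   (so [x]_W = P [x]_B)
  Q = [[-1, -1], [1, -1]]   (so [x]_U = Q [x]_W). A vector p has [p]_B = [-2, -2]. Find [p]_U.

[10, -2]

Apply P to get W-coordinates [-6, -4], then Q to get U-coordinates.
The result is [p]_U = [10, -2].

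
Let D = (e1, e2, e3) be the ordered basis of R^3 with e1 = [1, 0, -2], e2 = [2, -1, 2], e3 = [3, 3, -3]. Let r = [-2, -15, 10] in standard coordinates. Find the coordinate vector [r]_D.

[4, 3, -4]

[r]_D is the unique c with M c = r, where M has columns e1, ..., e3.
Row-reducing the augmented matrix [M | r] gives c = (4, 3, -4).
Check: 4e1 + 3e2 - 4e3 = [-2, -15, 10].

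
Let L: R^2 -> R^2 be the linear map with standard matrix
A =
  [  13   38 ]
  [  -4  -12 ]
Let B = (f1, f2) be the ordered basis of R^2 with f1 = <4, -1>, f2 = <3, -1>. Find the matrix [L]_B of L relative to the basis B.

[[2, 1], [2, -1]]

Let P have columns f1, f2. Then [L]_B = P^(-1) A P.
Here det P = -1, so P^(-1) is integer; computing A P first and then P^(-1)(A P) gives [[2, 1], [2, -1]].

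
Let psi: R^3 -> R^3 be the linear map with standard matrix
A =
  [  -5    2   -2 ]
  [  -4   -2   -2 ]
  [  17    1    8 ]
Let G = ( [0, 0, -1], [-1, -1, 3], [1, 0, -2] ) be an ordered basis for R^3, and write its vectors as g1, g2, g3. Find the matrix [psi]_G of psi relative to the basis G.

With P the matrix whose columns are g1, ..., g3, [psi]_G = P^(-1) A P.
Column by column: psi(g1) = A g1 = [2, 2, -8]; its G-coordinates [2, -2, 0] give column 1.
Continuing for each basis vector yields [psi]_G = [[2, 0, 1], [-2, 0, 0], [0, -3, -1]].

[[2, 0, 1], [-2, 0, 0], [0, -3, -1]]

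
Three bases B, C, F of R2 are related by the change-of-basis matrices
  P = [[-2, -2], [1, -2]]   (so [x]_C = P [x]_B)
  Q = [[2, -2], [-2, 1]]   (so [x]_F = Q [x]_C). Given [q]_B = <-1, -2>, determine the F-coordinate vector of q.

Apply P to get C-coordinates <6, 3>, then Q to get F-coordinates.
The result is [q]_F = <6, -9>.

<6, -9>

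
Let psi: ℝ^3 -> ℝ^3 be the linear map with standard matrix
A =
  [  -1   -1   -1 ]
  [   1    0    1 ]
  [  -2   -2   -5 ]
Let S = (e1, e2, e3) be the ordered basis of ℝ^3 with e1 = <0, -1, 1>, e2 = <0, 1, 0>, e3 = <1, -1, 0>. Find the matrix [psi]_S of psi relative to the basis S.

With P the matrix whose columns are e1, ..., e3, [psi]_S = P^(-1) A P.
Column by column: psi(e1) = A e1 = <0, 1, -3>; its S-coordinates <-3, -2, 0> give column 1.
Continuing for each basis vector yields [psi]_S = [[-3, -2, 0], [-2, -3, 1], [0, -1, 0]].

[[-3, -2, 0], [-2, -3, 1], [0, -1, 0]]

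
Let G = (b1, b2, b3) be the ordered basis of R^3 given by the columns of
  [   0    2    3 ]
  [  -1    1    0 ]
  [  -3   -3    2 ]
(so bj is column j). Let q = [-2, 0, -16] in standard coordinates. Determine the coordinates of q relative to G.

[2, 2, -2]

[q]_G is the unique c with M c = q, where M has columns b1, ..., b3.
Solving this 3x3 system gives c = (2, 2, -2).
Check: 2b1 + 2b2 - 2b3 = [-2, 0, -16].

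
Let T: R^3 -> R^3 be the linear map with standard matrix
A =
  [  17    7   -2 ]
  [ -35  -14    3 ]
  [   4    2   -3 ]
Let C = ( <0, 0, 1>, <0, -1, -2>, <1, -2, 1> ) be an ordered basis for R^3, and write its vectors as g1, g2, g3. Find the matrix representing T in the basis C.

[[1, 3, 0], [1, -2, 2], [-2, -3, 1]]

Let P have columns g1, ..., g3. Then [T]_C = P^(-1) A P.
Here det P = 1, so P^(-1) is integer; computing A P first and then P^(-1)(A P) gives [[1, 3, 0], [1, -2, 2], [-2, -3, 1]].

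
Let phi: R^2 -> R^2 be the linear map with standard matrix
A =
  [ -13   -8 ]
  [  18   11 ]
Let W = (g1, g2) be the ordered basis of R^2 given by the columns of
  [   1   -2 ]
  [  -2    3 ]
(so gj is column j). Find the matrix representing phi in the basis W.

[[-1, 0], [-2, -1]]

The j-th column of [phi]_W is [phi(gj)]_W.
phi(g1) = A g1 = (3, -4) = -g1 - 2g2, so column 1 is (-1, -2).
Repeating for g2 and assembling the columns gives [[-1, 0], [-2, -1]].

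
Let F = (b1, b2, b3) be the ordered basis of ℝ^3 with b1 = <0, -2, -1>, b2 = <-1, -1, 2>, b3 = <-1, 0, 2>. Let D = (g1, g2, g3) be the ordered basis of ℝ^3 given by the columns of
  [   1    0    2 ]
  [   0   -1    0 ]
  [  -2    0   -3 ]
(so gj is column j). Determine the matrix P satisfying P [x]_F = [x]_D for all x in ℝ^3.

Column j of P is [bj]_D, since P maps F-coordinates to D-coordinates.
Expressing b1 in D: b1 = 2g1 + 2g2 - g3, so column 1 of P is <2, 2, -1>.
Doing the same for each bj gives P = [[2, -1, -1], [2, 1, 0], [-1, 0, 0]].

[[2, -1, -1], [2, 1, 0], [-1, 0, 0]]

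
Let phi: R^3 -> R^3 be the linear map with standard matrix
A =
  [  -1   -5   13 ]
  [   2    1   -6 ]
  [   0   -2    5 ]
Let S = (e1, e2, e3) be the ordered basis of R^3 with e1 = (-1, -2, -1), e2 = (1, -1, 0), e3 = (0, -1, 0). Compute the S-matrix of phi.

The j-th column of [phi]_S is [phi(ej)]_S.
phi(e1) = A e1 = (-2, 2, -1) = e1 - e2 - 3e3, so column 1 is (1, -1, -3).
Repeating for e2, e3 and assembling the columns gives [[1, -2, -2], [-1, 2, 3], [-3, 1, 2]].

[[1, -2, -2], [-1, 2, 3], [-3, 1, 2]]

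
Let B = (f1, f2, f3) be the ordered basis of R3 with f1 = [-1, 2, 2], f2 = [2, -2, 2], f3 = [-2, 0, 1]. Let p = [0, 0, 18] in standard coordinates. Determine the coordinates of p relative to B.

[4, 4, 2]

[p]_B is the unique c with M c = p, where M has columns f1, ..., f3.
Gaussian elimination on [M | p] yields c = (4, 4, 2).
Check: 4f1 + 4f2 + 2f3 = [0, 0, 18].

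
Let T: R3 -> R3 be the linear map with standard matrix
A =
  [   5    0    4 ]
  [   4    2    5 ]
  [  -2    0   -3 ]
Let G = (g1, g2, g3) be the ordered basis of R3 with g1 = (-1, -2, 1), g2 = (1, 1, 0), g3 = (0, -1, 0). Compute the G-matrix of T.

[[-1, -2, 0], [-2, 3, 0], [3, 1, 2]]

Let P have columns g1, ..., g3. Then [T]_G = P^(-1) A P.
Here det P = -1, so P^(-1) is integer; computing A P first and then P^(-1)(A P) gives [[-1, -2, 0], [-2, 3, 0], [3, 1, 2]].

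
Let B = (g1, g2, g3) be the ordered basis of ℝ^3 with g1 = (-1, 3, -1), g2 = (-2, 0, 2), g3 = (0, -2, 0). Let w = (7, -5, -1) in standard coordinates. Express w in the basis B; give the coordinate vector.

[w]_B is the unique c with M c = w, where M has columns g1, ..., g3.
Gaussian elimination on [M | w] yields c = (-3, -2, -2).
Check: -3g1 - 2g2 - 2g3 = (7, -5, -1).

(-3, -2, -2)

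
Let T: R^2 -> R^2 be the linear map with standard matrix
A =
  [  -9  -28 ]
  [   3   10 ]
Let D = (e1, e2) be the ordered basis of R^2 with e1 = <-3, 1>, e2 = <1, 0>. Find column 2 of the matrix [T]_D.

Column 2 of [T]_D is the D-coordinate vector of T(e2).
In standard coordinates T(e2) = A e2 = <-9, 3>.
Converting to D: <-9, 3> = 3e1 + 0·e2, so the coordinate vector is <3, 0>.

<3, 0>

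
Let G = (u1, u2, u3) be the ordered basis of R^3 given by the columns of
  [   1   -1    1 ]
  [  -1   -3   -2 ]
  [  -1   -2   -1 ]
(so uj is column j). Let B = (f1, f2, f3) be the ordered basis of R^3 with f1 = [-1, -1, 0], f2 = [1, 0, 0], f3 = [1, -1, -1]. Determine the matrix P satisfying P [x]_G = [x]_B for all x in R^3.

Take x = uj: its G-coordinates are the j-th standard unit vector, so P e_j — column j of P — equals [uj]_B.
u1 = 0·f1 + 0·f2 + f3, giving column 1 = [0, 0, 1]; repeating for each j gives P = [[0, 1, 1], [0, -2, 1], [1, 2, 1]].

[[0, 1, 1], [0, -2, 1], [1, 2, 1]]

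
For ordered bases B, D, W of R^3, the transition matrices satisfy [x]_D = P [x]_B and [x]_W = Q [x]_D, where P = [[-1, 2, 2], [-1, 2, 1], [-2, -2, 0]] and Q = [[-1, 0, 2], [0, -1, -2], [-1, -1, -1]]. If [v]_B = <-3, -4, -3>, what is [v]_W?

<39, -20, 5>

Composing the changes, [v]_W = Q P [v]_B.
Q P = [[-3, -6, -2], [5, 2, -1], [4, -2, -3]]; applying this to <-3, -4, -3> gives <39, -20, 5>.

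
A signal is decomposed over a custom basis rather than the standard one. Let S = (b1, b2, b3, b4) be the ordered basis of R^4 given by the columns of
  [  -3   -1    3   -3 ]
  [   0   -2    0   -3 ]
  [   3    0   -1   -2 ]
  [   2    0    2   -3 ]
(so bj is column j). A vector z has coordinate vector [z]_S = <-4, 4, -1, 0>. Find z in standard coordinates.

<5, -8, -11, -10>

z = M [z]_S, where M has columns b1, ..., b4.
Carrying out the matrix-vector product, z = <5, -8, -11, -10>.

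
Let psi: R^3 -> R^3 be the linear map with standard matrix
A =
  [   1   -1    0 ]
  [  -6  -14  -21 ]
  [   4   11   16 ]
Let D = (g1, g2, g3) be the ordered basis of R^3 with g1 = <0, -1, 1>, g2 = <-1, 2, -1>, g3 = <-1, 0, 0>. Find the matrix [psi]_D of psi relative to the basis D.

Let P have columns g1, ..., g3. Then [psi]_D = P^(-1) A P.
Here det P = 1, so P^(-1) is integer; computing A P first and then P^(-1)(A P) gives [[3, 3, -2], [-2, 1, 2], [1, 2, -1]].

[[3, 3, -2], [-2, 1, 2], [1, 2, -1]]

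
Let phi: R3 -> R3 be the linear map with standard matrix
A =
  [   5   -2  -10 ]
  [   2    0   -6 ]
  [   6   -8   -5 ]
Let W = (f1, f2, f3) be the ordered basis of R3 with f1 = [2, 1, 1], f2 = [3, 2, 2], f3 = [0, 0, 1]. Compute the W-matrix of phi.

[[2, 0, -2], [-2, -3, -2], [1, -2, 1]]

The j-th column of [phi]_W is [phi(fj)]_W.
phi(f1) = A f1 = [-2, -2, -1] = 2f1 - 2f2 + f3, so column 1 is [2, -2, 1].
Repeating for f2, f3 and assembling the columns gives [[2, 0, -2], [-2, -3, -2], [1, -2, 1]].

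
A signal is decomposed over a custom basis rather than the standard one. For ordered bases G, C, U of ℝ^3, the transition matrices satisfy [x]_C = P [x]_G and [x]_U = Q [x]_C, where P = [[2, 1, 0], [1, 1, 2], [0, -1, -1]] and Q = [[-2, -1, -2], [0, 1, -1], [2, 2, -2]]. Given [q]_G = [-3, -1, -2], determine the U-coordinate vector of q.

[16, -11, -36]

First [q]_C = P [q]_G = [-7, -8, 3].
Then [q]_U = Q [q]_C = [16, -11, -36].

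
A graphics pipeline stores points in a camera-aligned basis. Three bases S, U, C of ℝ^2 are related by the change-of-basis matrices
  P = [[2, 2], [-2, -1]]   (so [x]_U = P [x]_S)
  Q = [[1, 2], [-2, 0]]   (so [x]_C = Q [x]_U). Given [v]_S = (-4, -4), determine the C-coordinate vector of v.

(8, 32)

Composing the changes, [v]_C = Q P [v]_S.
Q P = [[-2, 0], [-4, -4]]; applying this to (-4, -4) gives (8, 32).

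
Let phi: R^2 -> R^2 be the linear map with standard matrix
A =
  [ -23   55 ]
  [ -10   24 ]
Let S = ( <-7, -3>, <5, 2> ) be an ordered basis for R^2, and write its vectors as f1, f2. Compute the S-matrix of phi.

With P the matrix whose columns are f1, f2, [phi]_S = P^(-1) A P.
Column by column: phi(f1) = A f1 = <-4, -2>; its S-coordinates <2, 2> give column 1.
Continuing for each basis vector yields [phi]_S = [[2, 0], [2, -1]].

[[2, 0], [2, -1]]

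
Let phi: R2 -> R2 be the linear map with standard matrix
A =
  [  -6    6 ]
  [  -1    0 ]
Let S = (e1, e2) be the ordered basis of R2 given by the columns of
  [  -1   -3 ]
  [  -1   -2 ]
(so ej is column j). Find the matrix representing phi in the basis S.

With P the matrix whose columns are e1, e2, [phi]_S = P^(-1) A P.
Column by column: phi(e1) = A e1 = (0, 1); its S-coordinates (-3, 1) give column 1.
Continuing for each basis vector yields [phi]_S = [[-3, 3], [1, -3]].

[[-3, 3], [1, -3]]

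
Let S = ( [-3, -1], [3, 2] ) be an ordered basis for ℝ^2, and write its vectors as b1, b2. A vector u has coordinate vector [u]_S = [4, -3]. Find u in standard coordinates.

By definition u = 4b1 - 3b2.
Summing componentwise gives [-21, -10].

[-21, -10]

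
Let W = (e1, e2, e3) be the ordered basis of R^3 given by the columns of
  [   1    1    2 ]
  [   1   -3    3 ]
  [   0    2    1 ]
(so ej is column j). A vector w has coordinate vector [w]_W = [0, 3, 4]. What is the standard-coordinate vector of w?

w = M [w]_W, where M has columns e1, ..., e3.
Carrying out the matrix-vector product, w = [11, 3, 10].

[11, 3, 10]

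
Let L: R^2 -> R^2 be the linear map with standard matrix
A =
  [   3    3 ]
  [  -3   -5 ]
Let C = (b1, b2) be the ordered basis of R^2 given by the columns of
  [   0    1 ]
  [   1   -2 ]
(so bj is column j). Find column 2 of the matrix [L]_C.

[1, -3]

Column 2 of [L]_C is the C-coordinate vector of L(b2).
In standard coordinates L(b2) = A b2 = [-3, 7].
Converting to C: [-3, 7] = b1 - 3b2, so the coordinate vector is [1, -3].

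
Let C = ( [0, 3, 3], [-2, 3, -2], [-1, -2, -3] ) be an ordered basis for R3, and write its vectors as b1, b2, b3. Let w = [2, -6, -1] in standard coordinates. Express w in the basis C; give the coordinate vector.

[-1, -1, 0]

We seek scalars with c_1 b1 + ... + c_3 b3 = w; equivalently solve M c = w where the columns of M are b1, ..., b3.
Gaussian elimination on [M | w] yields c = (-1, -1, 0).
Check: -b1 - b2 + 0·b3 = [2, -6, -1].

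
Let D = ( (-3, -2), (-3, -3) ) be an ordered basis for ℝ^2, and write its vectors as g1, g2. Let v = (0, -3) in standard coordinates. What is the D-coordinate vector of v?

(-3, 3)

[v]_D is the unique c with M c = v, where M has columns g1, g2.
System: -3c_1 - 3c_2 = 0, -2c_1 - 3c_2 = -3; solving gives c_1 = -3, c_2 = 3.
Check: -3g1 + 3g2 = (0, -3).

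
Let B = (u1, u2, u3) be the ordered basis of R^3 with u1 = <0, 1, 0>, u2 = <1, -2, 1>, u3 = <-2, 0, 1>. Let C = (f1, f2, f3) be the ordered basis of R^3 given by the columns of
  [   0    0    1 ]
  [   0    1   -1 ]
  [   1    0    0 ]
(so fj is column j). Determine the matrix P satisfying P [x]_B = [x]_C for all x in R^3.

Take x = uj: its B-coordinates are the j-th standard unit vector, so P e_j — column j of P — equals [uj]_C.
u1 = 0·f1 + f2 + 0·f3, giving column 1 = <0, 1, 0>; repeating for each j gives P = [[0, 1, 1], [1, -1, -2], [0, 1, -2]].

[[0, 1, 1], [1, -1, -2], [0, 1, -2]]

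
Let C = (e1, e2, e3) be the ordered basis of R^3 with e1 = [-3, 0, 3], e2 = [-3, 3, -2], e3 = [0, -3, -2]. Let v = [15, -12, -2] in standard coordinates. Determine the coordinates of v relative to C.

Write v = c_1 e1 + ... + c_3 e3 and solve for the c_i.
Row-reducing the augmented matrix [M | v] gives c = (-2, -3, 1).
Check: -2e1 - 3e2 + e3 = [15, -12, -2].

[-2, -3, 1]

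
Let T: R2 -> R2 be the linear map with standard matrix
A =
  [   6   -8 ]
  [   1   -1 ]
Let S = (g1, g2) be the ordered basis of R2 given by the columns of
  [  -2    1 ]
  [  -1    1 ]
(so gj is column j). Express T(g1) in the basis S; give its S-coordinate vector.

[3, 2]

Column 1 of [T]_S is the S-coordinate vector of T(g1).
In standard coordinates T(g1) = A g1 = [-4, -1].
Converting to S: [-4, -1] = 3g1 + 2g2, so the coordinate vector is [3, 2].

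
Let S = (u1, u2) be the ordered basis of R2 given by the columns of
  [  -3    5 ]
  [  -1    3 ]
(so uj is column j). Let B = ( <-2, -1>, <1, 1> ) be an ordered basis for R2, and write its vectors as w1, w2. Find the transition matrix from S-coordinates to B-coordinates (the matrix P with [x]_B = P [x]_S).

Let M have columns uj and N have columns wj. Then for every x, N [x]_B = x = M [x]_S, so P = N^(-1) M.
Since det N = -1, N^(-1) has integer entries; multiplying gives P = [[2, -2], [1, 1]].

[[2, -2], [1, 1]]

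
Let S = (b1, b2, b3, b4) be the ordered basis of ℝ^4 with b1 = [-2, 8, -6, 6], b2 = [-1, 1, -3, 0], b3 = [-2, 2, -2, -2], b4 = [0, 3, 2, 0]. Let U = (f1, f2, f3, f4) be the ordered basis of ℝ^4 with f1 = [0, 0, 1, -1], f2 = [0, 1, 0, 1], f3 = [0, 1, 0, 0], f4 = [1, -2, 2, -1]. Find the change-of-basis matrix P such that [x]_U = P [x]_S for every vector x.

Take x = bj: its S-coordinates are the j-th standard unit vector, so P e_j — column j of P — equals [bj]_U.
b1 = -2f1 + 2f2 + 2f3 - 2f4, giving column 1 = [-2, 2, 2, -2]; repeating for each j gives P = [[-2, -1, 2, 2], [2, -2, -2, 2], [2, 1, 0, 1], [-2, -1, -2, 0]].

[[-2, -1, 2, 2], [2, -2, -2, 2], [2, 1, 0, 1], [-2, -1, -2, 0]]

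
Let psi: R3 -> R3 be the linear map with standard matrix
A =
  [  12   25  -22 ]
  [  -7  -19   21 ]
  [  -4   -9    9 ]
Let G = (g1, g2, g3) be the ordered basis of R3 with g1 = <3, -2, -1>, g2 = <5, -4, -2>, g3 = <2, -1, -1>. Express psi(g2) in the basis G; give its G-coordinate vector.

Column 2 of [psi]_G is the G-coordinate vector of psi(g2).
In standard coordinates psi(g2) = A g2 = <4, -1, -2>.
Converting to G: <4, -1, -2> = g1 - g2 + 3g3, so the coordinate vector is <1, -1, 3>.

<1, -1, 3>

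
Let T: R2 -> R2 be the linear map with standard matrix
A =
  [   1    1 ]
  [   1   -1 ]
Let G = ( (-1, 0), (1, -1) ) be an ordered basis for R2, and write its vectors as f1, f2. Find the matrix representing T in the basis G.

With P the matrix whose columns are f1, f2, [T]_G = P^(-1) A P.
Column by column: T(f1) = A f1 = (-1, -1); its G-coordinates (2, 1) give column 1.
Continuing for each basis vector yields [T]_G = [[2, -2], [1, -2]].

[[2, -2], [1, -2]]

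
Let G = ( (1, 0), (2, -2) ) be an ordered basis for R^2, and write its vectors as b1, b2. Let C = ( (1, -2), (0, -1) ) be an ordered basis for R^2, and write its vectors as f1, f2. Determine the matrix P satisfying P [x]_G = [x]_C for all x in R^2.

Take x = bj: its G-coordinates are the j-th standard unit vector, so P e_j — column j of P — equals [bj]_C.
b1 = f1 - 2f2, giving column 1 = (1, -2); repeating for each j gives P = [[1, 2], [-2, -2]].

[[1, 2], [-2, -2]]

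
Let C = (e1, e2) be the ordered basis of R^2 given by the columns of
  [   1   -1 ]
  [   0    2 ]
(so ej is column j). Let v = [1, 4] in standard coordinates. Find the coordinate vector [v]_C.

We seek scalars with c_1 e1 + c_2 e2 = v; equivalently solve M c = v where the columns of M are e1, e2.
System: c_1 - c_2 = 1, 0c_1 + 2c_2 = 4; solving gives c_1 = 3, c_2 = 2.
Check: 3e1 + 2e2 = [1, 4].

[3, 2]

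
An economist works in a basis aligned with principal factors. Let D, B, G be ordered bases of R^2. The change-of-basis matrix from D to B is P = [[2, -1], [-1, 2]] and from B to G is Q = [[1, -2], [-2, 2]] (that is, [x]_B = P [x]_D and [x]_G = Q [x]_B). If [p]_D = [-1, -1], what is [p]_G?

First [p]_B = P [p]_D = [-1, -1].
Then [p]_G = Q [p]_B = [1, 0].

[1, 0]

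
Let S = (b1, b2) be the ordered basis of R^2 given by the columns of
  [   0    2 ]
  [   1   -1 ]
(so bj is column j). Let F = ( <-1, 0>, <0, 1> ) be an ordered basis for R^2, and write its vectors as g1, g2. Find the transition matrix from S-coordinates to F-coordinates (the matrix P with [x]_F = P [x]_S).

[[0, -2], [1, -1]]

Let M have columns bj and N have columns gj. Then for every x, N [x]_F = x = M [x]_S, so P = N^(-1) M.
Since det N = -1, N^(-1) has integer entries; multiplying gives P = [[0, -2], [1, -1]].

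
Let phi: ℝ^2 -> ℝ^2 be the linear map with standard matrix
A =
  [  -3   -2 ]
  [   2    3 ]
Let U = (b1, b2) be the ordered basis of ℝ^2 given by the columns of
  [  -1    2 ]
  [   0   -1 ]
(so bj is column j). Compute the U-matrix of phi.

[[1, 2], [2, -1]]

With P the matrix whose columns are b1, b2, [phi]_U = P^(-1) A P.
Column by column: phi(b1) = A b1 = (3, -2); its U-coordinates (1, 2) give column 1.
Continuing for each basis vector yields [phi]_U = [[1, 2], [2, -1]].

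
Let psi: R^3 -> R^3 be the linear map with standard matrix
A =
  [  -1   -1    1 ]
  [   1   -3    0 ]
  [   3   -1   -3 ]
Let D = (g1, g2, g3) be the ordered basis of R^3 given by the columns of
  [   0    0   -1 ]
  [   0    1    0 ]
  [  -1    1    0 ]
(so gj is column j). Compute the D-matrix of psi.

The j-th column of [psi]_D is [psi(gj)]_D.
psi(g1) = A g1 = (-1, 0, 3) = -3g1 + 0·g2 + g3, so column 1 is (-3, 0, 1).
Repeating for g2, g3 and assembling the columns gives [[-3, 1, 2], [0, -3, -1], [1, 0, -1]].

[[-3, 1, 2], [0, -3, -1], [1, 0, -1]]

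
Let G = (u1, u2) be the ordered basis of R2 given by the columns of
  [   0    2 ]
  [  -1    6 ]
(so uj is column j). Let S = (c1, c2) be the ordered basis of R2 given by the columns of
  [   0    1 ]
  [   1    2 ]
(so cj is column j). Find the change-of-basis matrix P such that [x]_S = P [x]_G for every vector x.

[[-1, 2], [0, 2]]

Let M have columns uj and N have columns cj. Then for every x, N [x]_S = x = M [x]_G, so P = N^(-1) M.
Since det N = -1, N^(-1) has integer entries; multiplying gives P = [[-1, 2], [0, 2]].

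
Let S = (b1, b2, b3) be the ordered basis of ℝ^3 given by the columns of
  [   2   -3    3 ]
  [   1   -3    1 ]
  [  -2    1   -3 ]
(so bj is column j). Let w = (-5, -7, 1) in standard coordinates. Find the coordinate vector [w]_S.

We seek scalars with c_1 b1 + ... + c_3 b3 = w; equivalently solve M c = w where the columns of M are b1, ..., b3.
Solving this 3x3 system gives c = (-4, 2, 3).
Check: -4b1 + 2b2 + 3b3 = (-5, -7, 1).

(-4, 2, 3)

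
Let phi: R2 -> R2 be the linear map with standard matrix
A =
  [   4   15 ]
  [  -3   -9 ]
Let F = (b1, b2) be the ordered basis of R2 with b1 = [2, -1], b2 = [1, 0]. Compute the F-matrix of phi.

[[-3, 3], [-1, -2]]

Let P have columns b1, b2. Then [phi]_F = P^(-1) A P.
Here det P = 1, so P^(-1) is integer; computing A P first and then P^(-1)(A P) gives [[-3, 3], [-1, -2]].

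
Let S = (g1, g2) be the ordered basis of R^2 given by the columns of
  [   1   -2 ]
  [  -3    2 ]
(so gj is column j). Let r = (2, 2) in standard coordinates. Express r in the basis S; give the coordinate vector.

(-2, -2)

Write r = c_1 g1 + c_2 g2 and solve for the c_i.
System: c_1 - 2c_2 = 2, -3c_1 + 2c_2 = 2; solving gives c_1 = -2, c_2 = -2.
Check: -2g1 - 2g2 = (2, 2).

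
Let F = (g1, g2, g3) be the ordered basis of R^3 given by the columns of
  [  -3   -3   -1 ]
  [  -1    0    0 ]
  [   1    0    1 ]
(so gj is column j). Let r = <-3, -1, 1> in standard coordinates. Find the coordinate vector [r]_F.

<1, 0, 0>

Write r = c_1 g1 + ... + c_3 g3 and solve for the c_i.
Row-reducing the augmented matrix [M | r] gives c = (1, 0, 0).
Check: g1 + 0·g2 + 0·g3 = <-3, -1, 1>.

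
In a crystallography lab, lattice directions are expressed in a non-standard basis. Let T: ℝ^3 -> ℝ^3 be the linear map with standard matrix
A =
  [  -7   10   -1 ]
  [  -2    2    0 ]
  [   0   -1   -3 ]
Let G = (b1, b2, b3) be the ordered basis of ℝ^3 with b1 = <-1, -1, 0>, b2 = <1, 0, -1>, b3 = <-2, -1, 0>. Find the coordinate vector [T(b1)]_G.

<-2, -1, 2>

Compute T(b1) = A b1 = <-3, 0, 1> in standard coordinates.
Then write this in G-coordinates: solve for y in y_1 b1 + ... + y_3 b3 = <-3, 0, 1>.
This gives y = <-2, -1, 2>, which is column 1 of [T]_G.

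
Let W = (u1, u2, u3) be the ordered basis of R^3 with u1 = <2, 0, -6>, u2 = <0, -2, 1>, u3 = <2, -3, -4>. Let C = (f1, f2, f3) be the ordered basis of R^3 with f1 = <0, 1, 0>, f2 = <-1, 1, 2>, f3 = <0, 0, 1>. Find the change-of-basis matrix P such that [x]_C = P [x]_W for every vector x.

Take x = uj: its W-coordinates are the j-th standard unit vector, so P e_j — column j of P — equals [uj]_C.
u1 = 2f1 - 2f2 - 2f3, giving column 1 = <2, -2, -2>; repeating for each j gives P = [[2, -2, -1], [-2, 0, -2], [-2, 1, 0]].

[[2, -2, -1], [-2, 0, -2], [-2, 1, 0]]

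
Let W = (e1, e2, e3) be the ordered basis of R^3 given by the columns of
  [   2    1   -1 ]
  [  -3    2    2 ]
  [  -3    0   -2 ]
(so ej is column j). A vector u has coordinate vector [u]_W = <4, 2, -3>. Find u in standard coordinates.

u = M [u]_W, where M has columns e1, ..., e3.
Carrying out the matrix-vector product, u = <13, -14, -6>.

<13, -14, -6>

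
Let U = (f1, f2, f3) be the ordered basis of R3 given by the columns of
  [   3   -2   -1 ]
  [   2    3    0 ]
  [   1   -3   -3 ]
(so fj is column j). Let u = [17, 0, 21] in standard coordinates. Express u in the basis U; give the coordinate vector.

[3, -2, -4]

Write u = c_1 f1 + ... + c_3 f3 and solve for the c_i.
Solving this 3x3 system gives c = (3, -2, -4).
Check: 3f1 - 2f2 - 4f3 = [17, 0, 21].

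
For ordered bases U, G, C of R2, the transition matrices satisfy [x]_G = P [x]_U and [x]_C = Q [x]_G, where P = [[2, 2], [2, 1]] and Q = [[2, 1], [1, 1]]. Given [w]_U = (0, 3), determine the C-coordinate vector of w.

(15, 9)

Composing the changes, [w]_C = Q P [w]_U.
Q P = [[6, 5], [4, 3]]; applying this to (0, 3) gives (15, 9).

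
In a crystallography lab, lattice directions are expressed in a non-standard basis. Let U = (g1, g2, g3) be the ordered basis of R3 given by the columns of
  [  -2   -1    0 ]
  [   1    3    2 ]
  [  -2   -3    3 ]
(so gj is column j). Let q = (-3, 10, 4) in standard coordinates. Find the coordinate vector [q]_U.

Write q = c_1 g1 + ... + c_3 g3 and solve for the c_i.
Gaussian elimination on [M | q] yields c = (1, 1, 3).
Check: g1 + g2 + 3g3 = (-3, 10, 4).

(1, 1, 3)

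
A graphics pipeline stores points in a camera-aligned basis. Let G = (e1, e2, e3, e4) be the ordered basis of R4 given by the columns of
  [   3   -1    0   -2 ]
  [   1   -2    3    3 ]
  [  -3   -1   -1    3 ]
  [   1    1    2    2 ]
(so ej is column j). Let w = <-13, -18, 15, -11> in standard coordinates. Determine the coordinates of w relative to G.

We seek scalars with c_1 e1 + ... + c_4 e4 = w; equivalently solve M c = w where the columns of M are e1, ..., e4.
Solving this 4x4 system gives c = (-4, 1, -4, 0).
Check: -4e1 + e2 - 4e3 + 0·e4 = <-13, -18, 15, -11>.

<-4, 1, -4, 0>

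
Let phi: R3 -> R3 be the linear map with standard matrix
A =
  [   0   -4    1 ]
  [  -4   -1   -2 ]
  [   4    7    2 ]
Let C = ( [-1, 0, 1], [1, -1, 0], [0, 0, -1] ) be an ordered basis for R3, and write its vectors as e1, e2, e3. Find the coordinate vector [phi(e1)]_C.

Compute phi(e1) = A e1 = [1, 2, -2] in standard coordinates.
Then write this in C-coordinates: solve for y in y_1 e1 + ... + y_3 e3 = [1, 2, -2].
This gives y = [-3, -2, -1], which is column 1 of [phi]_C.

[-3, -2, -1]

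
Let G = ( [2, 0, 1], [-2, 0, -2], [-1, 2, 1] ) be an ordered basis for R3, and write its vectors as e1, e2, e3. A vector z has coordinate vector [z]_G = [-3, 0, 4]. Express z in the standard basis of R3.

The coordinates say z = -3e1 + 0·e2 + 4e3; adding the scaled basis vectors gives [-10, 8, 1].

[-10, 8, 1]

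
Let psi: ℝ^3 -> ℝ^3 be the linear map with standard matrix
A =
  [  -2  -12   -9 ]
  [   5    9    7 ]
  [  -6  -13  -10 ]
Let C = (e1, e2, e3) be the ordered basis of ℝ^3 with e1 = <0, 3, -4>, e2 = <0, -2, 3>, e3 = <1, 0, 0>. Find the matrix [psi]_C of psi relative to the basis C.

[[-1, 1, 3], [-1, 0, 2], [0, -3, -2]]

With P the matrix whose columns are e1, ..., e3, [psi]_C = P^(-1) A P.
Column by column: psi(e1) = A e1 = <0, -1, 1>; its C-coordinates <-1, -1, 0> give column 1.
Continuing for each basis vector yields [psi]_C = [[-1, 1, 3], [-1, 0, 2], [0, -3, -2]].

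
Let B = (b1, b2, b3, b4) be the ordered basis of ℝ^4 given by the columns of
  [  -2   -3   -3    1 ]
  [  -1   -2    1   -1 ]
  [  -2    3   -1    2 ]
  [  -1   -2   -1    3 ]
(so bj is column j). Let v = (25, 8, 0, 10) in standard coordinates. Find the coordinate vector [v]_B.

[v]_B is the unique c with M c = v, where M has columns b1, ..., b4.
Solving this 4x4 system gives c = (-4, -3, -3, -1).
Check: -4b1 - 3b2 - 3b3 - b4 = (25, 8, 0, 10).

(-4, -3, -3, -1)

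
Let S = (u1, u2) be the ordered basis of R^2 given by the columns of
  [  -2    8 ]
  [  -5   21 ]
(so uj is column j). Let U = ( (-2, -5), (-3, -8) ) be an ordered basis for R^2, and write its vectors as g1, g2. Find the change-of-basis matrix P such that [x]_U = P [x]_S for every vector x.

Column j of P is [uj]_U, since P maps S-coordinates to U-coordinates.
Expressing u1 in U: u1 = g1 + 0·g2, so column 1 of P is (1, 0).
Doing the same for each uj gives P = [[1, -1], [0, -2]].

[[1, -1], [0, -2]]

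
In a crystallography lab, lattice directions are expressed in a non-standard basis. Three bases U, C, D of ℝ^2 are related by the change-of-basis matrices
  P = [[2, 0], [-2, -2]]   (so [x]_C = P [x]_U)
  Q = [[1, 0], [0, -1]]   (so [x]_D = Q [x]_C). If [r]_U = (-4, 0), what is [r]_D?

(-8, -8)

Apply P to get C-coordinates (-8, 8), then Q to get D-coordinates.
The result is [r]_D = (-8, -8).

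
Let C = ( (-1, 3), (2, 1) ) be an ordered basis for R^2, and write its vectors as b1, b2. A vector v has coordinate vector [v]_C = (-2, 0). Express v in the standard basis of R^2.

(2, -6)

By definition v = -2b1 + 0·b2.
Summing componentwise gives (2, -6).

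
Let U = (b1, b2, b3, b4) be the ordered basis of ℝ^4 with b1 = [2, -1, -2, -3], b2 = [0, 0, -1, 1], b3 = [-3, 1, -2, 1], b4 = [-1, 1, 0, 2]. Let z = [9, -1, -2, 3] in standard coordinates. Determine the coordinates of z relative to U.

[z]_U is the unique c with M c = z, where M has columns b1, ..., b4.
Solving this 4x4 system gives c = (2, 4, -3, 4).
Check: 2b1 + 4b2 - 3b3 + 4b4 = [9, -1, -2, 3].

[2, 4, -3, 4]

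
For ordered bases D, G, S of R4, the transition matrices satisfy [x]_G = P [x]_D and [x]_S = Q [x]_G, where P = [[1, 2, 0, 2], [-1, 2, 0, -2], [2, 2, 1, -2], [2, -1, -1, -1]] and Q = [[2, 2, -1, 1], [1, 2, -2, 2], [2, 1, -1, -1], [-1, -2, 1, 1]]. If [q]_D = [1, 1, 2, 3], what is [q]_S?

Composing the changes, [q]_S = Q P [q]_D.
Q P = [[0, 5, -2, 1], [-1, 0, -4, 0], [-3, 5, 0, 5], [5, -5, 0, -1]]; applying this to [1, 1, 2, 3] gives [4, -9, 17, -3].

[4, -9, 17, -3]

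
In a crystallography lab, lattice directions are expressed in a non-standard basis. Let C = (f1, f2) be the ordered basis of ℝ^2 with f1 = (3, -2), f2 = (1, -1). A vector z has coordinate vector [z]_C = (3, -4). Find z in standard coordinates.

(5, -2)

The coordinates say z = 3f1 - 4f2; adding the scaled basis vectors gives (5, -2).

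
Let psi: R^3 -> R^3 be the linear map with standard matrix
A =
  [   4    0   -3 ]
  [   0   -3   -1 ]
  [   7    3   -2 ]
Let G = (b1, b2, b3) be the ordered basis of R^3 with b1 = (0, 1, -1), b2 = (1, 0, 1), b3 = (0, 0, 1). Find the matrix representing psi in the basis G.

Let P have columns b1, ..., b3. Then [psi]_G = P^(-1) A P.
Here det P = -1, so P^(-1) is integer; computing A P first and then P^(-1)(A P) gives [[-2, -1, -1], [3, 1, -3], [0, 3, 0]].

[[-2, -1, -1], [3, 1, -3], [0, 3, 0]]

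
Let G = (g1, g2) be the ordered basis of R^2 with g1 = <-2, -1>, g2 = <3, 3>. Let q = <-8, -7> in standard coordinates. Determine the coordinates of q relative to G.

<1, -2>

We seek scalars with c_1 g1 + c_2 g2 = q; equivalently solve M c = q where the columns of M are g1, g2.
System: -2c_1 + 3c_2 = -8, -c_1 + 3c_2 = -7; solving gives c_1 = 1, c_2 = -2.
Check: g1 - 2g2 = <-8, -7>.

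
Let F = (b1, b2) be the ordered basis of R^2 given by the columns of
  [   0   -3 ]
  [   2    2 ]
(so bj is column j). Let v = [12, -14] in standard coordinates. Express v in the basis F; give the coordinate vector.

[-3, -4]

We seek scalars with c_1 b1 + c_2 b2 = v; equivalently solve M c = v where the columns of M are b1, b2.
System: 0c_1 - 3c_2 = 12, 2c_1 + 2c_2 = -14; solving gives c_1 = -3, c_2 = -4.
Check: -3b1 - 4b2 = [12, -14].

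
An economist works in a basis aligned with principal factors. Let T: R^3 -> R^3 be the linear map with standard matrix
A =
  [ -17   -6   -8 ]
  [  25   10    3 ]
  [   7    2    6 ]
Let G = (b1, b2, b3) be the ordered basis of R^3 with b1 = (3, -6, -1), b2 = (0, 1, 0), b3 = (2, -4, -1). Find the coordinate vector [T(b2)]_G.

Column 2 of [T]_G is the G-coordinate vector of T(b2).
In standard coordinates T(b2) = A b2 = (-6, 10, 2).
Converting to G: (-6, 10, 2) = -2b1 - 2b2 + 0·b3, so the coordinate vector is (-2, -2, 0).

(-2, -2, 0)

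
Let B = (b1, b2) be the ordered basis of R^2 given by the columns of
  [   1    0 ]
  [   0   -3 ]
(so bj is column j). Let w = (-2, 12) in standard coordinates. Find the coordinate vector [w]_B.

We seek scalars with c_1 b1 + c_2 b2 = w; equivalently solve M c = w where the columns of M are b1, b2.
System: c_1 + 0c_2 = -2, 0c_1 - 3c_2 = 12; solving gives c_1 = -2, c_2 = -4.
Check: -2b1 - 4b2 = (-2, 12).

(-2, -4)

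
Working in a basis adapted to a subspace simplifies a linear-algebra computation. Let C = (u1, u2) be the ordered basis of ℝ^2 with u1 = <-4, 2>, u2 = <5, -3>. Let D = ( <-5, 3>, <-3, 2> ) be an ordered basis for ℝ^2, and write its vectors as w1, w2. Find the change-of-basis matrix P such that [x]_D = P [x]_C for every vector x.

Column j of P is [uj]_D, since P maps C-coordinates to D-coordinates.
Expressing u1 in D: u1 = 2w1 - 2w2, so column 1 of P is <2, -2>.
Doing the same for each uj gives P = [[2, -1], [-2, 0]].

[[2, -1], [-2, 0]]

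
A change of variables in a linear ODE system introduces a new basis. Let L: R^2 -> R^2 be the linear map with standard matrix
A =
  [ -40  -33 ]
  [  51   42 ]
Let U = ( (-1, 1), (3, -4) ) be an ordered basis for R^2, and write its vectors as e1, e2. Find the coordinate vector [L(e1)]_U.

(-1, 2)

Column 1 of [L]_U is the U-coordinate vector of L(e1).
In standard coordinates L(e1) = A e1 = (7, -9).
Converting to U: (7, -9) = -e1 + 2e2, so the coordinate vector is (-1, 2).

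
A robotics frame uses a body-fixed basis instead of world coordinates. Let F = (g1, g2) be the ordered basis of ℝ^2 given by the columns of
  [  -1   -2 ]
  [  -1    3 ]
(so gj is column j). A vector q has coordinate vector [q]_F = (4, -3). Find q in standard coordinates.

By definition q = 4g1 - 3g2.
Summing componentwise gives (2, -13).

(2, -13)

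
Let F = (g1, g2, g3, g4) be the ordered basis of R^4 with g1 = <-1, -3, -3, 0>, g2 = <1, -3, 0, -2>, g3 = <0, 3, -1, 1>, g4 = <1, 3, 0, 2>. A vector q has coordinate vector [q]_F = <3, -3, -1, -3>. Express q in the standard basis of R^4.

<-9, -12, -8, -1>

q = M [q]_F, where M has columns g1, ..., g4.
Carrying out the matrix-vector product, q = <-9, -12, -8, -1>.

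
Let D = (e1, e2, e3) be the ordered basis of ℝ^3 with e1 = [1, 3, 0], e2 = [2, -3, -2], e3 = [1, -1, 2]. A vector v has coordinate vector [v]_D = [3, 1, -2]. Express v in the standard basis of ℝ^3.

By definition v = 3e1 + e2 - 2e3.
Summing componentwise gives [3, 8, -6].

[3, 8, -6]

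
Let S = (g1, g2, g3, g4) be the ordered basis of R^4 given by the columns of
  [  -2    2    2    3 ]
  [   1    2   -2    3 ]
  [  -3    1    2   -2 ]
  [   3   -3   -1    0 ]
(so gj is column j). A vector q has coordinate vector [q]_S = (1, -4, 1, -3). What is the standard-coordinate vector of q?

(-17, -18, 1, 14)

The coordinates say q = g1 - 4g2 + g3 - 3g4; adding the scaled basis vectors gives (-17, -18, 1, 14).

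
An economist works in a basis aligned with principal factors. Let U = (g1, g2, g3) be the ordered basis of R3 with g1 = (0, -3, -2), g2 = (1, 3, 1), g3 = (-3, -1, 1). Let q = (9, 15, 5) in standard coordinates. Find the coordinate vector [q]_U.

(-4, 0, -3)

[q]_U is the unique c with M c = q, where M has columns g1, ..., g3.
Solving this 3x3 system gives c = (-4, 0, -3).
Check: -4g1 + 0·g2 - 3g3 = (9, 15, 5).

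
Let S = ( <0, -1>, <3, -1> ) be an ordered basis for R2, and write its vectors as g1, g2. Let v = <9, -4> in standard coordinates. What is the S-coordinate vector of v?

We seek scalars with c_1 g1 + c_2 g2 = v; equivalently solve M c = v where the columns of M are g1, g2.
System: 0c_1 + 3c_2 = 9, -c_1 - c_2 = -4; solving gives c_1 = 1, c_2 = 3.
Check: g1 + 3g2 = <9, -4>.

<1, 3>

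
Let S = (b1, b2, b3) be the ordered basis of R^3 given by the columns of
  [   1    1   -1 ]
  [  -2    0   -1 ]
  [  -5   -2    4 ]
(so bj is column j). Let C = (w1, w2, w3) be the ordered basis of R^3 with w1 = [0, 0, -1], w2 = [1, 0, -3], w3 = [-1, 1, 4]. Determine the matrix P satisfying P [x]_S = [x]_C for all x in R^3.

Column j of P is [bj]_C, since P maps S-coordinates to C-coordinates.
Expressing b1 in C: b1 = 0·w1 - w2 - 2w3, so column 1 of P is [0, -1, -2].
Doing the same for each bj gives P = [[0, -1, -2], [-1, 1, -2], [-2, 0, -1]].

[[0, -1, -2], [-1, 1, -2], [-2, 0, -1]]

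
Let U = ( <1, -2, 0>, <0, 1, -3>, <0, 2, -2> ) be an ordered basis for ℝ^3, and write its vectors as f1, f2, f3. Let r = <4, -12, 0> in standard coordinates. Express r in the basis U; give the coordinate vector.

<4, 2, -3>

[r]_U is the unique c with M c = r, where M has columns f1, ..., f3.
Gaussian elimination on [M | r] yields c = (4, 2, -3).
Check: 4f1 + 2f2 - 3f3 = <4, -12, 0>.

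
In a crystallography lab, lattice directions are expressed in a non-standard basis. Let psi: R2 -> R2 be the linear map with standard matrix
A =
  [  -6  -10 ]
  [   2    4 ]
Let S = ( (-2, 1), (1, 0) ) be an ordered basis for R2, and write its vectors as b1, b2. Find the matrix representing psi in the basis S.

[[0, 2], [2, -2]]

Let P have columns b1, b2. Then [psi]_S = P^(-1) A P.
Here det P = -1, so P^(-1) is integer; computing A P first and then P^(-1)(A P) gives [[0, 2], [2, -2]].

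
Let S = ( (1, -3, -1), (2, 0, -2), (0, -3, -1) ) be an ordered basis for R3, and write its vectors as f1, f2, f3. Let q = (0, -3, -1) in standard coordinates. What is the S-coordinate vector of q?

[q]_S is the unique c with M c = q, where M has columns f1, ..., f3.
Solving this 3x3 system gives c = (0, 0, 1).
Check: 0·f1 + 0·f2 + f3 = (0, -3, -1).

(0, 0, 1)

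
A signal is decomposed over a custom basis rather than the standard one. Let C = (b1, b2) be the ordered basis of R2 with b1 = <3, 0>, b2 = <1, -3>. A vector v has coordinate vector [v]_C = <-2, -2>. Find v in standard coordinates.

<-8, 6>

v = M [v]_C, where M has columns b1, b2.
Carrying out the matrix-vector product, v = <-8, 6>.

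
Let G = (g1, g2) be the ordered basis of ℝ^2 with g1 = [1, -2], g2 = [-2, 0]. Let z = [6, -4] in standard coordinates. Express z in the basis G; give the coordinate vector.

[2, -2]

[z]_G is the unique c with M c = z, where M has columns g1, g2.
System: c_1 - 2c_2 = 6, -2c_1 + 0c_2 = -4; solving gives c_1 = 2, c_2 = -2.
Check: 2g1 - 2g2 = [6, -4].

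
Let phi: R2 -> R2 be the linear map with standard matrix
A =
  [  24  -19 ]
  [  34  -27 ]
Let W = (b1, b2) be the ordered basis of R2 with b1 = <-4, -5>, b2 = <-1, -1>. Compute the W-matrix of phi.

With P the matrix whose columns are b1, b2, [phi]_W = P^(-1) A P.
Column by column: phi(b1) = A b1 = <-1, -1>; its W-coordinates <0, 1> give column 1.
Continuing for each basis vector yields [phi]_W = [[0, 2], [1, -3]].

[[0, 2], [1, -3]]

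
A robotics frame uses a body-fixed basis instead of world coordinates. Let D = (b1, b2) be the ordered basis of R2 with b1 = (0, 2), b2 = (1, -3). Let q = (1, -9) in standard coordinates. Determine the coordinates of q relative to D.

[q]_D is the unique c with M c = q, where M has columns b1, b2.
System: 0c_1 + c_2 = 1, 2c_1 - 3c_2 = -9; solving gives c_1 = -3, c_2 = 1.
Check: -3b1 + b2 = (1, -9).

(-3, 1)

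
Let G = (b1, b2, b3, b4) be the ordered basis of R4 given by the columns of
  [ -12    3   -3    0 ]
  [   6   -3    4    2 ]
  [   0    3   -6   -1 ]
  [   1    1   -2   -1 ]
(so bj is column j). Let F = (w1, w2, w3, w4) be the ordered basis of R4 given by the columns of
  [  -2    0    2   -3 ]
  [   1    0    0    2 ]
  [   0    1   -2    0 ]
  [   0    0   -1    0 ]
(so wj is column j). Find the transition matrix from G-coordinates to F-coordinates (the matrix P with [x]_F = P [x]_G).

Take x = bj: its G-coordinates are the j-th standard unit vector, so P e_j — column j of P — equals [bj]_F.
b1 = 2w1 - 2w2 - w3 + 2w4, giving column 1 = [2, -2, -1, 2]; repeating for each j gives P = [[2, -1, 2, -2], [-2, 1, -2, 1], [-1, -1, 2, 1], [2, -1, 1, 2]].

[[2, -1, 2, -2], [-2, 1, -2, 1], [-1, -1, 2, 1], [2, -1, 1, 2]]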